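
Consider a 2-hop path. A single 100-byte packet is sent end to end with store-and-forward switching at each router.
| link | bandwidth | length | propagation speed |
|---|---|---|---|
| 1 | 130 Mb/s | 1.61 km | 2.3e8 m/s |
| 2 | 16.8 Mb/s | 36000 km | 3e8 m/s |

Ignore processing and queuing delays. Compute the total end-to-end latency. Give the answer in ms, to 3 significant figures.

120 ms

L = 100 × 8 = 800 bits.
Transmission delays (L/R per hop): 0.00615385, 0.047619 ms; sum = 0.0537729 ms.
Propagation delays (d/s per hop): 0.007, 120 ms; sum = 120.007 ms.
End-to-end = 120 ms.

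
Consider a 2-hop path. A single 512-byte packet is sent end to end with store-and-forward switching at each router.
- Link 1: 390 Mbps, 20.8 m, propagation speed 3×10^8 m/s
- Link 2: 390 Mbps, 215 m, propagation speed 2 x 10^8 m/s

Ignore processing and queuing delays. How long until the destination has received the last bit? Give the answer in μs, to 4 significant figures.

L = 512 × 8 = 4096 bits.
Transmission delay per hop = L/R = 4096/390000000 = 10.5026 μs; 2 hops → 21.0051 μs.
Propagation delays (d/s per hop): 0.0693333, 1.075 μs; sum = 1.14433 μs.
End-to-end = 22.15 μs.

22.15 μs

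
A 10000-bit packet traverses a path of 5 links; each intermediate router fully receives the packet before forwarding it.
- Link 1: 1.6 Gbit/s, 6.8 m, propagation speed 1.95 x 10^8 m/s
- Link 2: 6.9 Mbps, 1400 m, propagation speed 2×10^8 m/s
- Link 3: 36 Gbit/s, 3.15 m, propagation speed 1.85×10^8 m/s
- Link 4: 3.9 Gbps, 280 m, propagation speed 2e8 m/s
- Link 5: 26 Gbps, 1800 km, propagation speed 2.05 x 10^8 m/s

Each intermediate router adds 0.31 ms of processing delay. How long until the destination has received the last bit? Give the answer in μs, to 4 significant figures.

Transmission delays (L/R per hop): 6.25, 1449.28, 0.277778, 2.5641, 0.384615 μs; sum = 1458.75 μs.
Propagation delays (d/s per hop): 0.0348718, 7, 0.017027, 1.4, 8780.49 μs; sum = 8788.94 μs.
Processing at 4 router(s): 4 × 0.31 ms = 1240 μs.
End-to-end = 11490 μs.

11490 μs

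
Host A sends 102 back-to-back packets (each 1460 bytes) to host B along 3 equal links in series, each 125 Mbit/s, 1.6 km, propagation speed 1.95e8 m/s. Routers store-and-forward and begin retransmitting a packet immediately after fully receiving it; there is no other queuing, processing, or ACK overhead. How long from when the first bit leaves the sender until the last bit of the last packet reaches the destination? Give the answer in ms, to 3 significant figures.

9.74 ms

Per-hop transmission t_tx = L/R = 11680/125000000 = 0.09344 ms.
Per-hop propagation t_prop = 1600/195000000 = 0.00820513 ms.
Pipeline fill: first packet needs 3·t_tx to clear all hops; remaining 101 packets each add one t_tx.
Total = (3+102-1)·t_tx + 3·t_prop = 104·0.09344 + 3·0.00820513 = 9.74 ms.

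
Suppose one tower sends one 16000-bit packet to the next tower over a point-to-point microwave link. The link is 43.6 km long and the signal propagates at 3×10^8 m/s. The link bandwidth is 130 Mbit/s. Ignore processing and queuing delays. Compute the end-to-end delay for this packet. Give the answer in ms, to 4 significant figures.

Transmission delay = L/R = 16000 / 130000000 = 0.123077 ms.
Propagation delay = d/s = 43600 m / 300000000 m/s = 0.145333 ms.
Total = 0.2684 ms.

0.2684 ms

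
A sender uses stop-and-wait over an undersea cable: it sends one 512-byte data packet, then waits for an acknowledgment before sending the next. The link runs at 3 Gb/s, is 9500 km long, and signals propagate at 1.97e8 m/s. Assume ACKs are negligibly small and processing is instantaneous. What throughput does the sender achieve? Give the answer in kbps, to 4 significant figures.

42.47 kbps

t_tx = L/R = 4096/3000000000 = 1.36533e-06 s.
t_prop = 9500000/197000000 = 0.0482234 s; RTT = 0.0964467 s.
Cycle = t_tx + RTT = 0.0964481 s.
Throughput = L / cycle = 4096 / 0.0964481 = 42.47 kbps.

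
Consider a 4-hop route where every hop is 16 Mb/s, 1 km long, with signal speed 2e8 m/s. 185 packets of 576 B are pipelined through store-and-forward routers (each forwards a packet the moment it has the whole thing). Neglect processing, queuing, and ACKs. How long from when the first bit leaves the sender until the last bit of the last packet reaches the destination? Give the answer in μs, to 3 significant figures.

54200 μs

Per-hop transmission t_tx = L/R = 4608/16000000 = 288 μs.
Per-hop propagation t_prop = 1000/200000000 = 5 μs.
Pipeline fill: first packet needs 4·t_tx to clear all hops; remaining 184 packets each add one t_tx.
Total = (4+185-1)·t_tx + 4·t_prop = 188·288 + 4·5 = 54200 μs.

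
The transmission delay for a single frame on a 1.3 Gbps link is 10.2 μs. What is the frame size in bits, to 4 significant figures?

13260 bits

L = R × t_tx = 1300000000 b/s × 1.02e-05 s = 13260 bits.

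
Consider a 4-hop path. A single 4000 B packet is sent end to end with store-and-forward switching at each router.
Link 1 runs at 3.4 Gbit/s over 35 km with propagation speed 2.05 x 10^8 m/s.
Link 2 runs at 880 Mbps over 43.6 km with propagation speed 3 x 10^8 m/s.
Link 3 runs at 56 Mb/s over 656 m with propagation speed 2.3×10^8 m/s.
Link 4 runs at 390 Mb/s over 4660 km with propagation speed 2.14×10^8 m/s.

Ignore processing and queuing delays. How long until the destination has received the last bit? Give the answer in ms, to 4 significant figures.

L = 4000 × 8 = 32000 bits.
Transmission delays (L/R per hop): 0.00941176, 0.0363636, 0.571429, 0.0820513 ms; sum = 0.699255 ms.
Propagation delays (d/s per hop): 0.170732, 0.145333, 0.00285217, 21.7757 ms; sum = 22.0946 ms.
End-to-end = 22.79 ms.

22.79 ms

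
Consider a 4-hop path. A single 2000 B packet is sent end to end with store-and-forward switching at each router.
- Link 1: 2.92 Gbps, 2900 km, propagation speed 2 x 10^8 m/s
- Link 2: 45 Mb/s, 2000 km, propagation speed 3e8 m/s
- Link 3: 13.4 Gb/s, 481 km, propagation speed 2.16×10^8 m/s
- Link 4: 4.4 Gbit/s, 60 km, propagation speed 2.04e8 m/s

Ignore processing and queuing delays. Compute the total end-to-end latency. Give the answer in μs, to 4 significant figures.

L = 2000 × 8 = 16000 bits.
Transmission delays (L/R per hop): 5.47945, 355.556, 1.19403, 3.63636 μs; sum = 365.865 μs.
Propagation delays (d/s per hop): 14500, 6666.67, 2226.85, 294.118 μs; sum = 23687.6 μs.
End-to-end = 24050 μs.

24050 μs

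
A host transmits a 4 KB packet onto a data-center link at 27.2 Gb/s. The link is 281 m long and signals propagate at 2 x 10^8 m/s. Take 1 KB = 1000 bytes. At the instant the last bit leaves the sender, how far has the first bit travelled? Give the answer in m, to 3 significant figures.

t_tx = L/R = 32000/27200000000 = 1.17647e-06 s.
Distance = s × t_tx = 200000000 × 1.17647e-06 = 235 m.

235 m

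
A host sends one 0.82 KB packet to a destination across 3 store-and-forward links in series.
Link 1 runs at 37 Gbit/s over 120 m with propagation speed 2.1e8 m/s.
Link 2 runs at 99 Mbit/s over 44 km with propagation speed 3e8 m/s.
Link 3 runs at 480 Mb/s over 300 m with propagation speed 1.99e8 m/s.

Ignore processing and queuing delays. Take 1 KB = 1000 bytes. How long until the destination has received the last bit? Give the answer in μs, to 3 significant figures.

229 μs

L = 6560 bits.
Transmission delays (L/R per hop): 0.177297, 66.2626, 13.6667 μs; sum = 80.1066 μs.
Propagation delays (d/s per hop): 0.571429, 146.667, 1.50754 μs; sum = 148.746 μs.
End-to-end = 229 μs.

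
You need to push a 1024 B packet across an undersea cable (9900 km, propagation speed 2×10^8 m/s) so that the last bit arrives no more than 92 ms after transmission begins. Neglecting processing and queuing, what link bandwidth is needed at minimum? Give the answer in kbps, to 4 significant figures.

L = 8192 bits.
Propagation delay = 9900000 / 200000000 = 49.5 ms.
Transmission budget = 92 − 49.5 = 42.5 ms.
R ≥ L / t_tx = 8192 bits / 0.0425 s = 192.8 kbps.

192.8 kbps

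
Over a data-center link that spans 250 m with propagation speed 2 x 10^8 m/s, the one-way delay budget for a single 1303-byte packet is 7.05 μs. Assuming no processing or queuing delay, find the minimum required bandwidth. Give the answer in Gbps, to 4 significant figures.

1.797 Gbps

L = 10424 bits.
Propagation delay = 250 / 200000000 = 1.25 μs.
Transmission budget = 7.05 − 1.25 = 5.8 μs.
R ≥ L / t_tx = 10424 bits / 5.8e-06 s = 1.797 Gbps.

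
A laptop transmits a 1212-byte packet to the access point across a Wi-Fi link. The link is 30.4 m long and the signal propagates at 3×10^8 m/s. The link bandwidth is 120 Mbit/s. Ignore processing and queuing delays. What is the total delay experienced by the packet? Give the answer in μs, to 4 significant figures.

80.90 μs

L = 1212 × 8 = 9696 bits.
Transmission delay = L/R = 9696 / 120000000 = 80.8 μs.
Propagation delay = d/s = 30.4 m / 300000000 m/s = 0.101333 μs.
Total = 80.90 μs.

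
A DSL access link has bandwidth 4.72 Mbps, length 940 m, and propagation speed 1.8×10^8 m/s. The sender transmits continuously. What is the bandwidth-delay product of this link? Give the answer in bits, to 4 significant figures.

24.65 bits

Propagation delay = 940 / 180000000 = 5.22222e-06 s.
BDP = R × t_prop = 4720000 × 5.22222e-06 = 24.6489 bits.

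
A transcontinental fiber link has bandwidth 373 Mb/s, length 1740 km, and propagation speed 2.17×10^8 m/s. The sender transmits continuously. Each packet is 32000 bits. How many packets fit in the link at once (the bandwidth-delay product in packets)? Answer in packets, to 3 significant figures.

93.5 packets

Propagation delay = 1740000 / 217000000 = 0.00801843 s.
BDP = R × t_prop = 373000000 × 0.00801843 = 2990880 bits.
In packets of 32000 bits: 93.5 packets.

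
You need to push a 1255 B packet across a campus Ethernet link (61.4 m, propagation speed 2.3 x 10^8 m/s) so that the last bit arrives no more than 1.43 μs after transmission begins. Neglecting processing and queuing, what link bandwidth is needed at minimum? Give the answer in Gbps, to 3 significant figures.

8.63 Gbps

L = 10040 bits.
Propagation delay = 61.4 / 2.3e+08 = 0.266957 μs.
Transmission budget = 1.43 − 0.266957 = 1.16304 μs.
R ≥ L / t_tx = 10040 bits / 1.16304e-06 s = 8.63 Gbps.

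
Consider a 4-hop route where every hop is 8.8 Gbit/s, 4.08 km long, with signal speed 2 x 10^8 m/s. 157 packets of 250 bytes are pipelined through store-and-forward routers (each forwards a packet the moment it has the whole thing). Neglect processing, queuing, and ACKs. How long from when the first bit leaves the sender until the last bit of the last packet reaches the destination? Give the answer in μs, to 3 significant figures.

Per-hop transmission t_tx = L/R = 2000/8800000000 = 0.227273 μs.
Per-hop propagation t_prop = 4080/200000000 = 20.4 μs.
Pipeline fill: first packet needs 4·t_tx to clear all hops; remaining 156 packets each add one t_tx.
Total = (4+157-1)·t_tx + 4·t_prop = 160·0.227273 + 4·20.4 = 118 μs.

118 μs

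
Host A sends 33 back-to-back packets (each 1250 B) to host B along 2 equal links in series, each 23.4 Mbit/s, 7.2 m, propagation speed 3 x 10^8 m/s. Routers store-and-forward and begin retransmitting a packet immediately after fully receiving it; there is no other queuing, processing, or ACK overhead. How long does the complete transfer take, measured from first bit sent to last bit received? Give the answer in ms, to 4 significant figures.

14.53 ms

Per-hop transmission t_tx = L/R = 10000/23400000 = 0.42735 ms.
Per-hop propagation t_prop = 7.2/300000000 = 2.4e-05 ms.
Pipeline fill: first packet needs 2·t_tx to clear all hops; remaining 32 packets each add one t_tx.
Total = (2+33-1)·t_tx + 2·t_prop = 34·0.42735 + 2·2.4e-05 = 14.53 ms.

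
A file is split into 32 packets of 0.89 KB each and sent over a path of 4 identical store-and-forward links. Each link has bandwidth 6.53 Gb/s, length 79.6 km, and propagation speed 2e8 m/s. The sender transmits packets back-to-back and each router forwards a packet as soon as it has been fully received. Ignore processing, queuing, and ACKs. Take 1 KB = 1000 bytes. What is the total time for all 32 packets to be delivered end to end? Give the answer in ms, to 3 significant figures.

1.63 ms

Per-hop transmission t_tx = L/R = 7120/6530000000 = 0.00109035 ms.
Per-hop propagation t_prop = 79600/200000000 = 0.398 ms.
Pipeline fill: first packet needs 4·t_tx to clear all hops; remaining 31 packets each add one t_tx.
Total = (4+32-1)·t_tx + 4·t_prop = 35·0.00109035 + 4·0.398 = 1.63 ms.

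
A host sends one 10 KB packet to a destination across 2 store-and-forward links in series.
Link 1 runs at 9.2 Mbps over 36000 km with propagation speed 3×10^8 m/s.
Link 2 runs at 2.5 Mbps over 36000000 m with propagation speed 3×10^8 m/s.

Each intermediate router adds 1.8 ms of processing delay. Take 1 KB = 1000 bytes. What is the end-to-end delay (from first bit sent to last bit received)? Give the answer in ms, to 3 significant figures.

L = 80000 bits.
Transmission delays (L/R per hop): 8.69565, 32 ms; sum = 40.6957 ms.
Propagation delays (d/s per hop): 120, 120 ms; sum = 240 ms.
Processing at 1 router(s): 1 × 1.8 ms = 1.8 ms.
End-to-end = 282 ms.

282 ms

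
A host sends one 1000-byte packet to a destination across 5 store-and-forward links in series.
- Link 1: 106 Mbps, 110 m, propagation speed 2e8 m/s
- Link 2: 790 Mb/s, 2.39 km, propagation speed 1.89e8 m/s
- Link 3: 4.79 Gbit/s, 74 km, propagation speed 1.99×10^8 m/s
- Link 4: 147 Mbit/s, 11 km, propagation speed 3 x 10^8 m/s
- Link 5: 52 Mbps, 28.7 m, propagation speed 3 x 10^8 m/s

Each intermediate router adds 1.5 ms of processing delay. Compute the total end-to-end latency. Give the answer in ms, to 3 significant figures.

6.72 ms

L = 1000 × 8 = 8000 bits.
Transmission delays (L/R per hop): 0.0754717, 0.0101266, 0.00167015, 0.0544218, 0.153846 ms; sum = 0.295536 ms.
Propagation delays (d/s per hop): 0.00055, 0.0126455, 0.371859, 0.0366667, 9.56667e-05 ms; sum = 0.421817 ms.
Processing at 4 router(s): 4 × 1.5 ms = 6 ms.
End-to-end = 6.72 ms.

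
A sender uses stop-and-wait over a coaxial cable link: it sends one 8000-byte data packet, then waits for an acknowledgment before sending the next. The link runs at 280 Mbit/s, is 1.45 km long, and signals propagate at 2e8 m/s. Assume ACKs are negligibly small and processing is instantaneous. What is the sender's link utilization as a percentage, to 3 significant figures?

94.0 %

t_tx = L/R = 64000/280000000 = 0.000228571 s.
t_prop = 1450/200000000 = 7.25e-06 s; RTT = 1.45e-05 s.
Cycle = t_tx + RTT = 0.000243071 s.
Utilization = t_tx / cycle = 0.000228571/0.000243071 = 94.0 %.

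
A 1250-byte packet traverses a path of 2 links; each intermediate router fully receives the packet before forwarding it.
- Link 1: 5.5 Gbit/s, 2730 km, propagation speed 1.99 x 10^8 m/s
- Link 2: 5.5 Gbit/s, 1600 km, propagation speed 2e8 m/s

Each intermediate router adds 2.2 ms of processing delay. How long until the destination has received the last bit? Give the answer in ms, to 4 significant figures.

L = 1250 × 8 = 10000 bits.
Transmission delay per hop = L/R = 10000/5500000000 = 0.00181818 ms; 2 hops → 0.00363636 ms.
Propagation delays (d/s per hop): 13.7186, 8 ms; sum = 21.7186 ms.
Processing at 1 router(s): 1 × 2.2 ms = 2.2 ms.
End-to-end = 23.92 ms.

23.92 ms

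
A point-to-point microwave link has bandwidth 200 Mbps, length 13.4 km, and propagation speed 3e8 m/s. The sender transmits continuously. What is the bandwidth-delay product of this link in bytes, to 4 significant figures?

1117 bytes

Propagation delay = 13400 / 300000000 = 4.46667e-05 s.
BDP = R × t_prop = 200000000 × 4.46667e-05 = 8933.33 bits.
In bytes: 8933.33/8 = 1117 bytes.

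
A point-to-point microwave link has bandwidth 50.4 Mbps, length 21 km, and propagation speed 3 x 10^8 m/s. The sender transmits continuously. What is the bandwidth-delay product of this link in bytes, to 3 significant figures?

Propagation delay = 21000 / 300000000 = 7e-05 s.
BDP = R × t_prop = 50400000 × 7e-05 = 3528 bits.
In bytes: 3528/8 = 441 bytes.

441 bytes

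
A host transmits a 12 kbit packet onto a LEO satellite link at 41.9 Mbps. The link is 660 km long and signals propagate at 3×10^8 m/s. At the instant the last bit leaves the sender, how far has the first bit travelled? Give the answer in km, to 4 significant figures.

t_tx = L/R = 12000/41900000 = 0.000286396 s.
Distance = s × t_tx = 300000000 × 0.000286396 = 85.92 km.

85.92 km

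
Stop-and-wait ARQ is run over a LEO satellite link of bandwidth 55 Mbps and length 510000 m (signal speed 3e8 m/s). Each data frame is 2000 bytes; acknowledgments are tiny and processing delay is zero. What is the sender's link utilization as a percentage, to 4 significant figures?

t_tx = L/R = 16000/55000000 = 0.000290909 s.
t_prop = 510000/300000000 = 0.0017 s; RTT = 0.0034 s.
Cycle = t_tx + RTT = 0.00369091 s.
Utilization = t_tx / cycle = 0.000290909/0.00369091 = 7.882 %.

7.882 %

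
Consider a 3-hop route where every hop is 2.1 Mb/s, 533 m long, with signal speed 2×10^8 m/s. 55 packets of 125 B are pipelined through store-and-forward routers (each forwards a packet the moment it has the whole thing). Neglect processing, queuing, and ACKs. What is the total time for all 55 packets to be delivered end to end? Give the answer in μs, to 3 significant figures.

27200 μs

Per-hop transmission t_tx = L/R = 1000/2100000 = 476.19 μs.
Per-hop propagation t_prop = 533/200000000 = 2.665 μs.
Pipeline fill: first packet needs 3·t_tx to clear all hops; remaining 54 packets each add one t_tx.
Total = (3+55-1)·t_tx + 3·t_prop = 57·476.19 + 3·2.665 = 27200 μs.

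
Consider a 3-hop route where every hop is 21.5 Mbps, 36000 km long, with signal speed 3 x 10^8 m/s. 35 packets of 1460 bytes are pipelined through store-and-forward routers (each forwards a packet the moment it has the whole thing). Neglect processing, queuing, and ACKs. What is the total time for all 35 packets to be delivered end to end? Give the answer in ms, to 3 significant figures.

380 ms

Per-hop transmission t_tx = L/R = 11680/21500000 = 0.543256 ms.
Per-hop propagation t_prop = 36000000/300000000 = 120 ms.
Pipeline fill: first packet needs 3·t_tx to clear all hops; remaining 34 packets each add one t_tx.
Total = (3+35-1)·t_tx + 3·t_prop = 37·0.543256 + 3·120 = 380 ms.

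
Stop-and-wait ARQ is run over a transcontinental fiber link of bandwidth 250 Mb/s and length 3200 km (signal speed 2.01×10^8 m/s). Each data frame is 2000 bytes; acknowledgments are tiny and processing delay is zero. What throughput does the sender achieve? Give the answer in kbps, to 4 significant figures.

501.5 kbps

t_tx = L/R = 16000/250000000 = 6.4e-05 s.
t_prop = 3200000/2.01e+08 = 0.0159204 s; RTT = 0.0318408 s.
Cycle = t_tx + RTT = 0.0319048 s.
Throughput = L / cycle = 16000 / 0.0319048 = 501.5 kbps.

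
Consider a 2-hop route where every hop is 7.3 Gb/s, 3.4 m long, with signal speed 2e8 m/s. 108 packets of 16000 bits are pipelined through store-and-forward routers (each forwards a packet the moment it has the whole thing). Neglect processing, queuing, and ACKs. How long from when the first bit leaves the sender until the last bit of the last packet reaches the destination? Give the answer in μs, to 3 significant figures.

239 μs

Per-hop transmission t_tx = L/R = 16000/7300000000 = 2.19178 μs.
Per-hop propagation t_prop = 3.4/200000000 = 0.017 μs.
Pipeline fill: first packet needs 2·t_tx to clear all hops; remaining 107 packets each add one t_tx.
Total = (2+108-1)·t_tx + 2·t_prop = 109·2.19178 + 2·0.017 = 239 μs.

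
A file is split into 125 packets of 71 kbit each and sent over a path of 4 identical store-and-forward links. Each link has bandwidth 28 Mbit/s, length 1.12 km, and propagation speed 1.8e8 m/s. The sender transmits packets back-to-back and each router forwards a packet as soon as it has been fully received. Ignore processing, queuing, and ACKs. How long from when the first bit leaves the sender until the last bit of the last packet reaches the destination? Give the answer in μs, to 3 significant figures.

325000 μs

Per-hop transmission t_tx = L/R = 71000/28000000 = 2535.71 μs.
Per-hop propagation t_prop = 1120/180000000 = 6.22222 μs.
Pipeline fill: first packet needs 4·t_tx to clear all hops; remaining 124 packets each add one t_tx.
Total = (4+125-1)·t_tx + 4·t_prop = 128·2535.71 + 4·6.22222 = 325000 μs.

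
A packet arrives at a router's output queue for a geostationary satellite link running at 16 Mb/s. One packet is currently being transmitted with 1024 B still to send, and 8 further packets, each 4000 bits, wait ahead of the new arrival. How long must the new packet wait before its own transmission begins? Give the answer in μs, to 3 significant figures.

Each queued packet: L/R = 4000/16000000 = 250 μs.
8 queued → 2000 μs.
Plus remaining 8192 bits of current packet: 512 μs.
Queuing delay = 2510 μs.

2510 μs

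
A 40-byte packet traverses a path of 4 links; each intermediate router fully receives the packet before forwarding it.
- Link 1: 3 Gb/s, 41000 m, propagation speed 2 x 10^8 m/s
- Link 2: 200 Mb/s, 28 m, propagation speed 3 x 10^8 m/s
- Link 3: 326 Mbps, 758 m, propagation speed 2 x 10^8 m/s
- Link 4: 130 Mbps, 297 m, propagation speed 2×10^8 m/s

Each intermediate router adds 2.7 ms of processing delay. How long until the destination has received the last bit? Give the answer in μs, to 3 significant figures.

8320 μs

L = 40 × 8 = 320 bits.
Transmission delays (L/R per hop): 0.106667, 1.6, 0.981595, 2.46154 μs; sum = 5.1498 μs.
Propagation delays (d/s per hop): 205, 0.0933333, 3.79, 1.485 μs; sum = 210.368 μs.
Processing at 3 router(s): 3 × 2.7 ms = 8100 μs.
End-to-end = 8320 μs.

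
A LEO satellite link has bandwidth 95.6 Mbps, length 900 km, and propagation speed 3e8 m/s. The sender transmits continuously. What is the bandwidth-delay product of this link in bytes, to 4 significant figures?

35850 bytes

Propagation delay = 900000 / 300000000 = 0.003 s.
BDP = R × t_prop = 95600000 × 0.003 = 286800 bits.
In bytes: 286800/8 = 35850 bytes.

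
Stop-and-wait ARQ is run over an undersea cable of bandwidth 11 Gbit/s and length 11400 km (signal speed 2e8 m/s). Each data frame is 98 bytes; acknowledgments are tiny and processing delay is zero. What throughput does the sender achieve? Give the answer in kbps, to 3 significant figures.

t_tx = L/R = 784/11000000000 = 7.12727e-08 s.
t_prop = 11400000/200000000 = 0.057 s; RTT = 0.114 s.
Cycle = t_tx + RTT = 0.114 s.
Throughput = L / cycle = 784 / 0.114 = 6.88 kbps.

6.88 kbps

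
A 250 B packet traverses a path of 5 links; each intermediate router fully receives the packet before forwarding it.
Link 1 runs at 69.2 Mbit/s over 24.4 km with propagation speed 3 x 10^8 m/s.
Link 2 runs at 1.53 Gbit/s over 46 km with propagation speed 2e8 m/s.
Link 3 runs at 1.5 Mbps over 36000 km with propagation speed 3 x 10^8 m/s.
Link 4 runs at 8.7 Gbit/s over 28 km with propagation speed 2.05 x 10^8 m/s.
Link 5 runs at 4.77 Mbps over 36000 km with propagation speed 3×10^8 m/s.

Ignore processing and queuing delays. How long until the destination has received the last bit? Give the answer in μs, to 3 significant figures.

242000 μs

L = 250 × 8 = 2000 bits.
Transmission delays (L/R per hop): 28.9017, 1.30719, 1333.33, 0.229885, 419.287 μs; sum = 1783.06 μs.
Propagation delays (d/s per hop): 81.3333, 230, 120000, 136.585, 120000 μs; sum = 240448 μs.
End-to-end = 242000 μs.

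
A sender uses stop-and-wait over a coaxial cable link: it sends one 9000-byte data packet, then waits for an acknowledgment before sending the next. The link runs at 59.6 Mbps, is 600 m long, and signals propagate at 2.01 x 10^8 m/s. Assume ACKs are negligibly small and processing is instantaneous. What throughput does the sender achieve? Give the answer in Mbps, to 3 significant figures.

59.3 Mbps

t_tx = L/R = 72000/59600000 = 0.00120805 s.
t_prop = 600/2.01e+08 = 2.98507e-06 s; RTT = 5.97015e-06 s.
Cycle = t_tx + RTT = 0.00121402 s.
Throughput = L / cycle = 72000 / 0.00121402 = 59.3 Mbps.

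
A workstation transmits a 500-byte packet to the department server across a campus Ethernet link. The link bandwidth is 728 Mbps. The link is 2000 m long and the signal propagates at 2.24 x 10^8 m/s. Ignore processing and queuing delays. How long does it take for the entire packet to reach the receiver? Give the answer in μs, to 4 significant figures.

L = 500 × 8 = 4000 bits.
Transmission delay = L/R = 4000 / 728000000 = 5.49451 μs.
Propagation delay = d/s = 2000 m / 2.24e+08 m/s = 8.92857 μs.
Total = 14.42 μs.

14.42 μs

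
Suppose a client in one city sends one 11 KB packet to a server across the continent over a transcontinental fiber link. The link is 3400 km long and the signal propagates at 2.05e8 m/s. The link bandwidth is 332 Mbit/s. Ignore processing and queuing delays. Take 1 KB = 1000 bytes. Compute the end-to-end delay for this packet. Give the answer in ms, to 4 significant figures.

L = 88000 bits.
Transmission delay = L/R = 88000 / 332000000 = 0.26506 ms.
Propagation delay = d/s = 3400000 m / 2.05e+08 m/s = 16.5854 ms.
Total = 16.85 ms.

16.85 ms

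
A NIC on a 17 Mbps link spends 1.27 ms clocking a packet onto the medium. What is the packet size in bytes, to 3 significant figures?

L = R × t_tx = 17000000 b/s × 0.00127 s = 21590 bits.
In bytes: 21590 / 8 = 2700 bytes.

2700 bytes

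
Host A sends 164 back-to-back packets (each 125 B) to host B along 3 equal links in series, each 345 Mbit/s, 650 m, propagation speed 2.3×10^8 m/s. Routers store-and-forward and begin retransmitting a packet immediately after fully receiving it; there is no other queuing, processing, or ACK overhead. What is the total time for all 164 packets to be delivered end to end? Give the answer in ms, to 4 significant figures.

Per-hop transmission t_tx = L/R = 1000/345000000 = 0.00289855 ms.
Per-hop propagation t_prop = 650/2.3e+08 = 0.00282609 ms.
Pipeline fill: first packet needs 3·t_tx to clear all hops; remaining 163 packets each add one t_tx.
Total = (3+164-1)·t_tx + 3·t_prop = 166·0.00289855 + 3·0.00282609 = 0.4896 ms.

0.4896 ms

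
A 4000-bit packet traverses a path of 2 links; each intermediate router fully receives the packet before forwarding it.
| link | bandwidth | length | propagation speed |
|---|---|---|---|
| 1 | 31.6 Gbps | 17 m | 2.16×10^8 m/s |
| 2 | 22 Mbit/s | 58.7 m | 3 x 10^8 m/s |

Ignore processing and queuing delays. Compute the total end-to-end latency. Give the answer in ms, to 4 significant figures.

Transmission delays (L/R per hop): 0.000126582, 0.181818 ms; sum = 0.181945 ms.
Propagation delays (d/s per hop): 7.87037e-05, 0.000195667 ms; sum = 0.00027437 ms.
End-to-end = 0.1822 ms.

0.1822 ms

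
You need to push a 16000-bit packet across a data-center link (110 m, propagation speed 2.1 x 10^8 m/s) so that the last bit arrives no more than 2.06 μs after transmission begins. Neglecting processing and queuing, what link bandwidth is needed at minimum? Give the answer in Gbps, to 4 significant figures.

10.42 Gbps

Propagation delay = 110 / 210000000 = 0.52381 μs.
Transmission budget = 2.06 − 0.52381 = 1.53619 μs.
R ≥ L / t_tx = 16000 bits / 1.53619e-06 s = 10.42 Gbps.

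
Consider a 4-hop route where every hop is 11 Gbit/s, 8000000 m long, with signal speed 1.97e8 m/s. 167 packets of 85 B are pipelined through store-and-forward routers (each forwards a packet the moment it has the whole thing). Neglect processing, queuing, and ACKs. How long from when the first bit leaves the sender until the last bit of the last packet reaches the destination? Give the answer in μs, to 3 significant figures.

162000 μs

Per-hop transmission t_tx = L/R = 680/11000000000 = 0.0618182 μs.
Per-hop propagation t_prop = 8000000/197000000 = 40609.1 μs.
Pipeline fill: first packet needs 4·t_tx to clear all hops; remaining 166 packets each add one t_tx.
Total = (4+167-1)·t_tx + 4·t_prop = 170·0.0618182 + 4·40609.1 = 162000 μs.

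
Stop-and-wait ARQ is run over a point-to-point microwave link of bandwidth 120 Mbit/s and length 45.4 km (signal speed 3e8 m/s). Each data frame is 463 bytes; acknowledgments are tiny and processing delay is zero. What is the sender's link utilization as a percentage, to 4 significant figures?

9.254 %

t_tx = L/R = 3704/120000000 = 3.08667e-05 s.
t_prop = 45400/300000000 = 0.000151333 s; RTT = 0.000302667 s.
Cycle = t_tx + RTT = 0.000333533 s.
Utilization = t_tx / cycle = 3.08667e-05/0.000333533 = 9.254 %.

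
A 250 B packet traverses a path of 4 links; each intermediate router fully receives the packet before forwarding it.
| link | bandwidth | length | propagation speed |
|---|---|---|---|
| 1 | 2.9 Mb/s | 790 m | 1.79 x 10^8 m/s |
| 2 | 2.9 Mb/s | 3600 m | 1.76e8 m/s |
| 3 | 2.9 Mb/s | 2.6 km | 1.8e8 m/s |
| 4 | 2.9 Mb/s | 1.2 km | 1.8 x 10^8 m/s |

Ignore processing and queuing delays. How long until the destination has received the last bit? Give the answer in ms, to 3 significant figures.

L = 250 × 8 = 2000 bits.
Transmission delay per hop = L/R = 2000/2900000 = 0.689655 ms; 4 hops → 2.75862 ms.
Propagation delays (d/s per hop): 0.00441341, 0.0204545, 0.0144444, 0.00666667 ms; sum = 0.0459791 ms.
End-to-end = 2.80 ms.

2.80 ms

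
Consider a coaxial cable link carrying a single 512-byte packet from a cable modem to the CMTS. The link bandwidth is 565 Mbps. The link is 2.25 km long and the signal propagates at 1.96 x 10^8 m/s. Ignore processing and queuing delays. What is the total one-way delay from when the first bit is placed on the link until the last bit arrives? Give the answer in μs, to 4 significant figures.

18.73 μs

L = 512 × 8 = 4096 bits.
Transmission delay = L/R = 4096 / 565000000 = 7.24956 μs.
Propagation delay = d/s = 2250 m / 196000000 m/s = 11.4796 μs.
Total = 18.73 μs.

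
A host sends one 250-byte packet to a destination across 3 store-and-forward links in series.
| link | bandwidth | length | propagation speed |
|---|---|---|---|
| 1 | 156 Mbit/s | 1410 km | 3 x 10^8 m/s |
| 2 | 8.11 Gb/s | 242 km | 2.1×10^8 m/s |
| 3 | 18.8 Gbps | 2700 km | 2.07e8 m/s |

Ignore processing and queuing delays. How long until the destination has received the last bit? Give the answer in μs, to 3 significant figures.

18900 μs

L = 250 × 8 = 2000 bits.
Transmission delays (L/R per hop): 12.8205, 0.246609, 0.106383 μs; sum = 13.1735 μs.
Propagation delays (d/s per hop): 4700, 1152.38, 13043.5 μs; sum = 18895.9 μs.
End-to-end = 18900 μs.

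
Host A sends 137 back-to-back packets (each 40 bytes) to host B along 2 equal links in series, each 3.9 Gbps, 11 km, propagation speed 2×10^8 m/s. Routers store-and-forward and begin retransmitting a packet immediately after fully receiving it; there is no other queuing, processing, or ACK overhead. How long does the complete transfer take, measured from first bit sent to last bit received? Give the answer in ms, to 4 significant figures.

Per-hop transmission t_tx = L/R = 320/3900000000 = 8.20513e-05 ms.
Per-hop propagation t_prop = 11000/200000000 = 0.055 ms.
Pipeline fill: first packet needs 2·t_tx to clear all hops; remaining 136 packets each add one t_tx.
Total = (2+137-1)·t_tx + 2·t_prop = 138·8.20513e-05 + 2·0.055 = 0.1213 ms.

0.1213 ms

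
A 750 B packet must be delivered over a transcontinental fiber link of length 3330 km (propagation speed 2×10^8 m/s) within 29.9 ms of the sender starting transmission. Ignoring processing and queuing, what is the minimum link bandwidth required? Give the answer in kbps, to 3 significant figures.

L = 6000 bits.
Propagation delay = 3330000 / 200000000 = 16.65 ms.
Transmission budget = 29.9 − 16.65 = 13.25 ms.
R ≥ L / t_tx = 6000 bits / 0.01325 s = 453 kbps.

453 kbps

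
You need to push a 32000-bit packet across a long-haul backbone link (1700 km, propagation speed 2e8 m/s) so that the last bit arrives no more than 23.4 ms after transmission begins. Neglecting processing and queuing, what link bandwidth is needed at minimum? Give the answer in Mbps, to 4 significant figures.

Propagation delay = 1700000 / 200000000 = 8.5 ms.
Transmission budget = 23.4 − 8.5 = 14.9 ms.
R ≥ L / t_tx = 32000 bits / 0.0149 s = 2.148 Mbps.

2.148 Mbps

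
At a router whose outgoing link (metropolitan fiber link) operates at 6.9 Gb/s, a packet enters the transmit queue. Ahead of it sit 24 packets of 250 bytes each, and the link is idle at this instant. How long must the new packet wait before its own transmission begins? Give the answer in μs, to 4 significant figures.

6.957 μs

Each queued packet: L/R = 2000/6900000000 = 0.289855 μs.
24 queued → 6.95652 μs.
Queuing delay = 6.957 μs.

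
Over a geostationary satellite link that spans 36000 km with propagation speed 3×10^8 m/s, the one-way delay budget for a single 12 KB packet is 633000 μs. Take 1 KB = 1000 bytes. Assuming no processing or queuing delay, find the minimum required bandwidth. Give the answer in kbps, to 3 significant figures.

187 kbps

L = 96000 bits.
Propagation delay = 36000000 / 300000000 = 120000 μs.
Transmission budget = 633000 − 120000 = 513000 μs.
R ≥ L / t_tx = 96000 bits / 0.513 s = 187 kbps.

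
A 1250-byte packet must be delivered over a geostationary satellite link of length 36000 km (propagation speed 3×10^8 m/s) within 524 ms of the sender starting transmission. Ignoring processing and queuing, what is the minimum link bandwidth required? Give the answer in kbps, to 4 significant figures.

24.75 kbps

L = 10000 bits.
Propagation delay = 36000000 / 300000000 = 120 ms.
Transmission budget = 524 − 120 = 404 ms.
R ≥ L / t_tx = 10000 bits / 0.404 s = 24.75 kbps.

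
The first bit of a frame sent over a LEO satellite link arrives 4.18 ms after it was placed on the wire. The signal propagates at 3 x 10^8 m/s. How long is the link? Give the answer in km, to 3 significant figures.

1250 km

d = s × t_prop = 300000000 × 0.00418 = 1250 km.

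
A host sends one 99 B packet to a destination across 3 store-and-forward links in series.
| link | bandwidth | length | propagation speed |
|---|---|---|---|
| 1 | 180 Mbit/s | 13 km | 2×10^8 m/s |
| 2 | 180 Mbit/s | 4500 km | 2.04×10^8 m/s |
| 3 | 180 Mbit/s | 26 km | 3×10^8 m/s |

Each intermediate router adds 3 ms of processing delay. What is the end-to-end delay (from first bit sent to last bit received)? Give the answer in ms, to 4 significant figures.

L = 99 × 8 = 792 bits.
Transmission delay per hop = L/R = 792/180000000 = 0.0044 ms; 3 hops → 0.0132 ms.
Propagation delays (d/s per hop): 0.065, 22.0588, 0.0866667 ms; sum = 22.2105 ms.
Processing at 2 router(s): 2 × 3 ms = 6 ms.
End-to-end = 28.22 ms.

28.22 ms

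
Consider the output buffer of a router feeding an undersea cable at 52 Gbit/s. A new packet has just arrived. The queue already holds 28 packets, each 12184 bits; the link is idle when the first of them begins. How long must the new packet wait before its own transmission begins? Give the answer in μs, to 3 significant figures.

Each queued packet: L/R = 12184/52000000000 = 0.234308 μs.
28 queued → 6.56062 μs.
Queuing delay = 6.56 μs.

6.56 μs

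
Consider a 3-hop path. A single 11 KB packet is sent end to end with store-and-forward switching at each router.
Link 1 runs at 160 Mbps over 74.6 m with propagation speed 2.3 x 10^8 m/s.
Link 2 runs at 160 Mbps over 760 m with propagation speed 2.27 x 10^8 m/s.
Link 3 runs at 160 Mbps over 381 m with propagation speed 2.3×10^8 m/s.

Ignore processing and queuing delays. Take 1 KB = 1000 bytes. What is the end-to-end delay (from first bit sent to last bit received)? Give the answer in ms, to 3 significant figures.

L = 88000 bits.
Transmission delay per hop = L/R = 88000/160000000 = 0.55 ms; 3 hops → 1.65 ms.
Propagation delays (d/s per hop): 0.000324348, 0.00334802, 0.00165652 ms; sum = 0.00532889 ms.
End-to-end = 1.66 ms.

1.66 ms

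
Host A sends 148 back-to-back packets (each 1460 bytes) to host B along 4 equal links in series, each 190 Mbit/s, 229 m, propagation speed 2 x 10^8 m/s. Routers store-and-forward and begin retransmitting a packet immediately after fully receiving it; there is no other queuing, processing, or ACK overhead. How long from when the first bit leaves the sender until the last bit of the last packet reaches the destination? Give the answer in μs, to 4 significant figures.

9287 μs

Per-hop transmission t_tx = L/R = 11680/190000000 = 61.4737 μs.
Per-hop propagation t_prop = 229/200000000 = 1.145 μs.
Pipeline fill: first packet needs 4·t_tx to clear all hops; remaining 147 packets each add one t_tx.
Total = (4+148-1)·t_tx + 4·t_prop = 151·61.4737 + 4·1.145 = 9287 μs.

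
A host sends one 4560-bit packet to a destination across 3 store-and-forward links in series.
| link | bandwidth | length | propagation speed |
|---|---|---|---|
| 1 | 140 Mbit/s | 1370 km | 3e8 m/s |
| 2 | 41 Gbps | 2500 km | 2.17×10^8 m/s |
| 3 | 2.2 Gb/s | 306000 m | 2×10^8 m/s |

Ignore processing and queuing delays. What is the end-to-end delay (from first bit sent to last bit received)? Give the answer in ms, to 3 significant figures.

17.7 ms

Transmission delays (L/R per hop): 0.0325714, 0.00011122, 0.00207273 ms; sum = 0.0347554 ms.
Propagation delays (d/s per hop): 4.56667, 11.5207, 1.53 ms; sum = 17.6174 ms.
End-to-end = 17.7 ms.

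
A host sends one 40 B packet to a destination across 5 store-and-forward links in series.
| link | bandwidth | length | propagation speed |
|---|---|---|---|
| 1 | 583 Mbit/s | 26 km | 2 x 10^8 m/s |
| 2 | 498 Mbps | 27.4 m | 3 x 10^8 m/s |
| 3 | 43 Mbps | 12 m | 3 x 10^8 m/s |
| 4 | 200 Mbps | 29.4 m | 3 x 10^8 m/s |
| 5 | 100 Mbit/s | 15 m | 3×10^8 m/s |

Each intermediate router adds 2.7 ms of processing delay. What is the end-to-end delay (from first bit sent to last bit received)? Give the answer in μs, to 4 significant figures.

10940 μs

L = 40 × 8 = 320 bits.
Transmission delays (L/R per hop): 0.548885, 0.64257, 7.44186, 1.6, 3.2 μs; sum = 13.4333 μs.
Propagation delays (d/s per hop): 130, 0.0913333, 0.04, 0.098, 0.05 μs; sum = 130.279 μs.
Processing at 4 router(s): 4 × 2.7 ms = 10800 μs.
End-to-end = 10940 μs.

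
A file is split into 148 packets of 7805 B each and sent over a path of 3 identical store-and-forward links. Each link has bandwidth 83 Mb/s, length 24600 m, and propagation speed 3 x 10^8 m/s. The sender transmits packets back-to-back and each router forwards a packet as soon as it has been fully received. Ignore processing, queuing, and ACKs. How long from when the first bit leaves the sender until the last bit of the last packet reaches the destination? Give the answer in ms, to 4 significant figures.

Per-hop transmission t_tx = L/R = 62440/83000000 = 0.752289 ms.
Per-hop propagation t_prop = 24600/300000000 = 0.082 ms.
Pipeline fill: first packet needs 3·t_tx to clear all hops; remaining 147 packets each add one t_tx.
Total = (3+148-1)·t_tx + 3·t_prop = 150·0.752289 + 3·0.082 = 113.1 ms.

113.1 ms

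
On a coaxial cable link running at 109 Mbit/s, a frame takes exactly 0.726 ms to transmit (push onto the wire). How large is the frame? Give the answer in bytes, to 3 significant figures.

9890 bytes

L = R × t_tx = 109000000 b/s × 0.000726 s = 79134 bits.
In bytes: 79134 / 8 = 9890 bytes.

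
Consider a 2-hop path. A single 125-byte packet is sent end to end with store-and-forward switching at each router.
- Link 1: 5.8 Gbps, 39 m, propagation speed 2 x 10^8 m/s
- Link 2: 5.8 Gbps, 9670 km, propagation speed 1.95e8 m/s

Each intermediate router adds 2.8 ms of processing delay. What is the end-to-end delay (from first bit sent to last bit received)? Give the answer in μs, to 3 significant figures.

L = 125 × 8 = 1000 bits.
Transmission delay per hop = L/R = 1000/5800000000 = 0.172414 μs; 2 hops → 0.344828 μs.
Propagation delays (d/s per hop): 0.195, 49589.7 μs; sum = 49589.9 μs.
Processing at 1 router(s): 1 × 2.8 ms = 2800 μs.
End-to-end = 52400 μs.

52400 μs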